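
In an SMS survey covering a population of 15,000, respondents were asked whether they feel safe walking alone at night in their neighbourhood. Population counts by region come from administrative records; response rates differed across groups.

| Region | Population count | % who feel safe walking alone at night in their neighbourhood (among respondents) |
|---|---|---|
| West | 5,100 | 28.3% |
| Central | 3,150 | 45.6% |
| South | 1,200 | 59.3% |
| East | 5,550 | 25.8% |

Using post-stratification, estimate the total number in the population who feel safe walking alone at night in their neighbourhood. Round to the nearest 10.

Apply each group's respondent rate to its population count:
  West: 5,100 × 28.3% = 1443.3
  Central: 3,150 × 45.6% = 1436.4
  South: 1,200 × 59.3% = 711.6
  East: 5,550 × 25.8% = 1431.9
Estimated total = 5023.2 → 5,020.

5,020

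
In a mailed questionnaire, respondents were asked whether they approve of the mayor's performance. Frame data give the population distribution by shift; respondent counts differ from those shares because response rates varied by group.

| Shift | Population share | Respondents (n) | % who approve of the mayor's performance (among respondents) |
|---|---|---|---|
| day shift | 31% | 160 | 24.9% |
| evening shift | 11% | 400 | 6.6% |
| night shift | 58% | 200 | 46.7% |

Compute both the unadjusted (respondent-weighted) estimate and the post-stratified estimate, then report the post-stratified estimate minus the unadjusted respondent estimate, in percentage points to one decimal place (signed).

+14.5 percentage points

Without adjustment, the pooled respondent share is:
  (160/760)×24.9 + (400/760)×6.6 + (200/760)×46.7 = 21.0053%
Reweighting by population shift shares:
  0.31×24.9 + 0.11×6.6 + 0.58×46.7 = 35.531%
Difference = 35.531 − 21.0053 = 14.5257 pp.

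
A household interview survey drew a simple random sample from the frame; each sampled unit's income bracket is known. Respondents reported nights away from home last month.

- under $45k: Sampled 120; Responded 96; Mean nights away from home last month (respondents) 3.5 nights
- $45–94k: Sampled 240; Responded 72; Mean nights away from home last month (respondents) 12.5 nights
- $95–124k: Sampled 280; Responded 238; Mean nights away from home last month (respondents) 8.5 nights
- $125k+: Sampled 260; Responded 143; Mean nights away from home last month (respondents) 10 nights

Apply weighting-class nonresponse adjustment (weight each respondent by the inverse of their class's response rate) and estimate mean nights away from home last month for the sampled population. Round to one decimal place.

Response rates by class: under $45k 96/120 = 80%, $45–94k 72/240 = 30%, $95–124k 238/280 = 85%, $125k+ 143/260 = 55%.
With weight = n_sampled/n_responded per class, the weighted class total is n_sampled:
  under $45k: 120 × 3.5 = 420
  $45–94k: 240 × 12.5 = 3000
  $95–124k: 280 × 8.5 = 2380
  $125k+: 260 × 10 = 2600
Adjusted estimate = 8400 / 900 = 9.33333 → 9.3.

9.3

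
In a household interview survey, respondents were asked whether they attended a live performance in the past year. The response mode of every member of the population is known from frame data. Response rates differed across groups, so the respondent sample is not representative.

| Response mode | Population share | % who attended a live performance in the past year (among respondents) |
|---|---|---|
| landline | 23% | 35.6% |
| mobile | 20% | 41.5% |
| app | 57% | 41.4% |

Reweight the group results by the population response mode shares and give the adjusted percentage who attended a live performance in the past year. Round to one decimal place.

Reweight to the known response mode distribution:
  landline: 0.23 × 35.6 = 8.188
  mobile: 0.2 × 41.5 = 8.3
  app: 0.57 × 41.4 = 23.598
Post-stratified estimate = 40.086 → 40.1%.

40.1%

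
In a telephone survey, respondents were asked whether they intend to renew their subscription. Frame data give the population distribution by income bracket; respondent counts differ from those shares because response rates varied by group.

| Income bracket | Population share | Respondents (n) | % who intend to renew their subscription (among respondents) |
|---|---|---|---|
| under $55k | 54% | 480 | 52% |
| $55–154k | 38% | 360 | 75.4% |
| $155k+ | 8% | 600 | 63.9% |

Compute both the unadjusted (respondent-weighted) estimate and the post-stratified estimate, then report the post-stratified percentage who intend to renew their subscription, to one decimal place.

Without adjustment, the pooled respondent share is:
  (480/1440)×52 + (360/1440)×75.4 + (600/1440)×63.9 = 62.8083%
Post-stratifying to population shares instead:
  0.54×52 + 0.38×75.4 + 0.08×63.9 = 61.844%

61.8%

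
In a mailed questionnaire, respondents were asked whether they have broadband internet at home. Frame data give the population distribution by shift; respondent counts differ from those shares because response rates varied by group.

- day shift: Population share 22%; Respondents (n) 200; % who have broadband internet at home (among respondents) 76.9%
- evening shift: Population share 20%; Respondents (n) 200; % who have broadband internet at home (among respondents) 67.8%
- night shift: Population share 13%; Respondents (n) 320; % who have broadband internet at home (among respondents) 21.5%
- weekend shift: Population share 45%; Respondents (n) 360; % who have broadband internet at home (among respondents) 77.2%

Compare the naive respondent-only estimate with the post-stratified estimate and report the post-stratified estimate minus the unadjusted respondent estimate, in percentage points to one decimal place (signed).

Unadjusted (pooled respondent) estimate weights by respondent counts:
  (200/1080)×76.9 + (200/1080)×67.8 + (320/1080)×21.5 + (360/1080)×77.2 = 58.9%
Post-stratified estimate weights by population shares:
  0.22×76.9 + 0.2×67.8 + 0.13×21.5 + 0.45×77.2 = 68.013%
Difference = 68.013 − 58.9 = 9.113 pp.

+9.1 percentage points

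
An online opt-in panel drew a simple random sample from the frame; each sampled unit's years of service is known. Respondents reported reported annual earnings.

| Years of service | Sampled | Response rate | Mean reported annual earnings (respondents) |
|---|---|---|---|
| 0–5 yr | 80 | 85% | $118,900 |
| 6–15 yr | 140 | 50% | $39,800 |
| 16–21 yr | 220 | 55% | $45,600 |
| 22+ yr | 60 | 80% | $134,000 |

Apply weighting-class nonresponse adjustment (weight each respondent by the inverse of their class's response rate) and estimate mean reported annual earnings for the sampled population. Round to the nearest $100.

$66,300

Each respondent's weight = sampled/responded in their class; summing within a class gives n_sampled, so:
  0–5 yr: 80 × 118,900 = 9,512,000
  6–15 yr: 140 × 39,800 = 5,572,000
  16–21 yr: 220 × 45,600 = 10,032,000
  22+ yr: 60 × 134,000 = 8,040,000
Adjusted estimate = 33,156,000 / 500 = 66,312 → $66,300.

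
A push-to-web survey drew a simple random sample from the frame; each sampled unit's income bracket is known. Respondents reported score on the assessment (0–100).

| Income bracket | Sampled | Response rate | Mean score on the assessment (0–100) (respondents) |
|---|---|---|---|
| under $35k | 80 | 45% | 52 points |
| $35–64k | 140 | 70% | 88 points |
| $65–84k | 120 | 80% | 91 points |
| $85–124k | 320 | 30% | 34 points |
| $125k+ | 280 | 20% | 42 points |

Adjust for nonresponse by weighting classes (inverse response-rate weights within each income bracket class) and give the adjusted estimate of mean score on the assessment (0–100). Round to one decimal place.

Weighting each respondent by the inverse class response rate inflates each class back to its sampled size, so the class weight is n_sampled:
  under $35k: 80 × 52 = 4160
  $35–64k: 140 × 88 = 12,320
  $65–84k: 120 × 91 = 10,920
  $85–124k: 320 × 34 = 10,880
  $125k+: 280 × 42 = 11,760
Adjusted estimate = 50,040 / 940 = 53.234 → 53.2.

53.2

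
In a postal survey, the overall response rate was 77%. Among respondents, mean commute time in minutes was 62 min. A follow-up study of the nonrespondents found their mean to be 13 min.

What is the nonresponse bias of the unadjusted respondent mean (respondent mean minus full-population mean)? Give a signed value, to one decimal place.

+11.3

Nonresponse fraction = 1 − 0.77 = 0.23.
Bias = (nonresponse fraction) × (respondent mean − nonrespondent mean)
     = 0.23 × (62 − 13) = 0.23 × 49 = 11.27.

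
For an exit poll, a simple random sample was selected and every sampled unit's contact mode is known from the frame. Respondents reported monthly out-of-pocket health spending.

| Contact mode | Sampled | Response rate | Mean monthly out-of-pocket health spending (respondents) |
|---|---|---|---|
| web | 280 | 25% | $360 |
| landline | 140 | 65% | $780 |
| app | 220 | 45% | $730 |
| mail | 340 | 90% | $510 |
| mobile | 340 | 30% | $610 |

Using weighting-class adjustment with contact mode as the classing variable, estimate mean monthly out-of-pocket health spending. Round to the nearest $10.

Each respondent's weight = sampled/responded in their class; summing within a class gives n_sampled, so:
  web: 280 × 360 = 100,800
  landline: 140 × 780 = 109,200
  app: 220 × 730 = 160,600
  mail: 340 × 510 = 173,400
  mobile: 340 × 610 = 207,400
Adjusted estimate = 751,400 / 1,320 = 569.242 → $570.

$570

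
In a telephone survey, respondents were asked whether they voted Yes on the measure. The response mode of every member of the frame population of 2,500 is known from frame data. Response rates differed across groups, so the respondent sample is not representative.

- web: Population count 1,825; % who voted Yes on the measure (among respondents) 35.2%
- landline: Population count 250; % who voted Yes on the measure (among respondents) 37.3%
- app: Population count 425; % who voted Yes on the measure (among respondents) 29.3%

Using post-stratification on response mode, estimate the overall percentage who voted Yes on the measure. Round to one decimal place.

Reweight to the known response mode distribution:
  web: (1,825/2,500) × 35.2 = 25.696
  landline: (250/2,500) × 37.3 = 3.73
  app: (425/2,500) × 29.3 = 4.981
Post-stratified estimate = 34.407 → 34.4%.

34.4%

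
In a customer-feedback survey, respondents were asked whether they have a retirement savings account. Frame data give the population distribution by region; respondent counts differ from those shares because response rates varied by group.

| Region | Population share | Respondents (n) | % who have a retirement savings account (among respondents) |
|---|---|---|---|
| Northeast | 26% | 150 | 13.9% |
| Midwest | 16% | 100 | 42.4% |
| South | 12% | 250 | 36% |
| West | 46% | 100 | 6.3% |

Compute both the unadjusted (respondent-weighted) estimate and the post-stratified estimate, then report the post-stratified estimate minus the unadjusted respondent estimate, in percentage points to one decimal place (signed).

-9.0 percentage points

Without adjustment, the pooled respondent share is:
  (150/600)×13.9 + (100/600)×42.4 + (250/600)×36 + (100/600)×6.3 = 26.5917%
Reweighting by population region shares:
  0.26×13.9 + 0.16×42.4 + 0.12×36 + 0.46×6.3 = 17.616%
Difference = 17.616 − 26.5917 = -8.9757 pp.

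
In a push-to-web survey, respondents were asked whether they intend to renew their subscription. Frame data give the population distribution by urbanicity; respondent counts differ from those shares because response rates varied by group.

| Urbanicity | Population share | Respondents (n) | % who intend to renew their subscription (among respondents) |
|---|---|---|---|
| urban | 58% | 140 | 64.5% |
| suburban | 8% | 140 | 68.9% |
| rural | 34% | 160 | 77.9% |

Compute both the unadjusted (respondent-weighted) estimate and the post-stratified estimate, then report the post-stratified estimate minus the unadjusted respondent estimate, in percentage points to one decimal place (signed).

-1.4 percentage points

Naive respondent-only estimate (weights = respondent counts):
  (140/440)×64.5 + (140/440)×68.9 + (160/440)×77.9 = 70.7727%
Post-stratifying to population shares instead:
  0.58×64.5 + 0.08×68.9 + 0.34×77.9 = 69.408%
Difference = 69.408 − 70.7727 = -1.3647 pp.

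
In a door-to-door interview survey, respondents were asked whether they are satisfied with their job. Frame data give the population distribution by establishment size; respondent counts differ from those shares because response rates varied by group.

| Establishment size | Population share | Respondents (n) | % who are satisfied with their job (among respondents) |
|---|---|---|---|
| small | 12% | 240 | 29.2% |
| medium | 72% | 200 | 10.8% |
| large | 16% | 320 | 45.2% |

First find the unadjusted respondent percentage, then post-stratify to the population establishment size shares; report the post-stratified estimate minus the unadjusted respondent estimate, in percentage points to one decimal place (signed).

-12.6 percentage points

Unadjusted (pooled respondent) estimate weights by respondent counts:
  (240/760)×29.2 + (200/760)×10.8 + (320/760)×45.2 = 31.0947%
Post-stratified estimate weights by population shares:
  0.12×29.2 + 0.72×10.8 + 0.16×45.2 = 18.512%
Difference = 18.512 − 31.0947 = -12.5827 pp.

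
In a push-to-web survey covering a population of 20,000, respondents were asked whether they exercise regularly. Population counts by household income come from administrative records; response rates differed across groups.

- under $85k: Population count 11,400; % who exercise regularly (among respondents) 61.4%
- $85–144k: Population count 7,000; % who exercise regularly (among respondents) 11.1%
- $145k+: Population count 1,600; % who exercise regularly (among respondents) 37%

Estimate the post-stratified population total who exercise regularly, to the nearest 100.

8,400

Estimated count per cell = population count × respondent percentage:
  under $85k: 11,400 × 61.4% = 6999.6
  $85–144k: 7,000 × 11.1% = 777
  $145k+: 1,600 × 37% = 592
Estimated total = 8368.6 → 8,400.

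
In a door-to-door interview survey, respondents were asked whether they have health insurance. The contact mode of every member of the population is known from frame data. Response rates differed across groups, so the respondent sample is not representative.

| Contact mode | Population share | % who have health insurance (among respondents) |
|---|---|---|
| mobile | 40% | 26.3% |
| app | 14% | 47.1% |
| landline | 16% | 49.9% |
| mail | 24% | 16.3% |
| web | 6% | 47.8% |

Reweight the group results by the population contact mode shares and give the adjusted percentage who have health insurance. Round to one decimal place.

31.9%

Each cell contributes population-share × respondent value:
  mobile: 0.4 × 26.3 = 10.52
  app: 0.14 × 47.1 = 6.594
  landline: 0.16 × 49.9 = 7.984
  mail: 0.24 × 16.3 = 3.912
  web: 0.06 × 47.8 = 2.868
Post-stratified estimate = 31.878 → 31.9%.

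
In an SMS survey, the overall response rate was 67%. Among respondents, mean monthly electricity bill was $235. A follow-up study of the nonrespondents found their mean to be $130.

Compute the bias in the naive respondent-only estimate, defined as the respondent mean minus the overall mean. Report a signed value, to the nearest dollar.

Nonresponse fraction = 1 − 0.67 = 0.33.
Bias = (nonresponse fraction) × (respondent mean − nonrespondent mean)
     = 0.33 × (235 − 130) = 0.33 × 105 = 34.65.

+$35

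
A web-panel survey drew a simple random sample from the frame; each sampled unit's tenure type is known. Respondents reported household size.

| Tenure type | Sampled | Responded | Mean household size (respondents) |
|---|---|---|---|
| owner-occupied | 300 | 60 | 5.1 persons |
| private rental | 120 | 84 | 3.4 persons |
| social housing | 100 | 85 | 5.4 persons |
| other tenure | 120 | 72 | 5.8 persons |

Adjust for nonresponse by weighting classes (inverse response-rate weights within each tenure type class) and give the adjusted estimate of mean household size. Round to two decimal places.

4.96

Class response rates: owner-occupied 60/300 = 20%, private rental 84/120 = 70%, social housing 85/100 = 85%, other tenure 72/120 = 60%.
Each respondent's weight = sampled/responded in their class; summing within a class gives n_sampled, so:
  owner-occupied: 300 × 5.1 = 1530
  private rental: 120 × 3.4 = 408
  social housing: 100 × 5.4 = 540
  other tenure: 120 × 5.8 = 696
Adjusted estimate = 3174 / 640 = 4.95937 → 4.96.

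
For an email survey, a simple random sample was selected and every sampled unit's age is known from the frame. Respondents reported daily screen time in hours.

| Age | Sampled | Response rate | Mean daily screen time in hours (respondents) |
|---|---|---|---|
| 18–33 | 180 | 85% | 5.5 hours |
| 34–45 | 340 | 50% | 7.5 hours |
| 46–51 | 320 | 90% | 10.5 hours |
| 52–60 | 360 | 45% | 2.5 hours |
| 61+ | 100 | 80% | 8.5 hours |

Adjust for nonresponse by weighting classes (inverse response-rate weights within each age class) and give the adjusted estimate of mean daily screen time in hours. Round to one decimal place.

Weighting each respondent by the inverse class response rate inflates each class back to its sampled size, so the class weight is n_sampled:
  18–33: 180 × 5.5 = 990
  34–45: 340 × 7.5 = 2550
  46–51: 320 × 10.5 = 3360
  52–60: 360 × 2.5 = 900
  61+: 100 × 8.5 = 850
Adjusted estimate = 8650 / 1,300 = 6.65385 → 6.7.

6.7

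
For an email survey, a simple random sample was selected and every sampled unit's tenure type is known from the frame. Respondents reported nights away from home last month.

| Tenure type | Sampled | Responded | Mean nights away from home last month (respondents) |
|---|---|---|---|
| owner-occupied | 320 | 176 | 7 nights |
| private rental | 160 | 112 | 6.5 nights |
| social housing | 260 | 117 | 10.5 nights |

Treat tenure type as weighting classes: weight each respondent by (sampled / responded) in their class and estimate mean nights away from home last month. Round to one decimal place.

8.1

Response rates by class: owner-occupied 176/320 = 55%, private rental 112/160 = 70%, social housing 117/260 = 45%.
Each respondent's weight = sampled/responded in their class; summing within a class gives n_sampled, so:
  owner-occupied: 320 × 7 = 2240
  private rental: 160 × 6.5 = 1040
  social housing: 260 × 10.5 = 2730
Adjusted estimate = 6010 / 740 = 8.12162 → 8.1.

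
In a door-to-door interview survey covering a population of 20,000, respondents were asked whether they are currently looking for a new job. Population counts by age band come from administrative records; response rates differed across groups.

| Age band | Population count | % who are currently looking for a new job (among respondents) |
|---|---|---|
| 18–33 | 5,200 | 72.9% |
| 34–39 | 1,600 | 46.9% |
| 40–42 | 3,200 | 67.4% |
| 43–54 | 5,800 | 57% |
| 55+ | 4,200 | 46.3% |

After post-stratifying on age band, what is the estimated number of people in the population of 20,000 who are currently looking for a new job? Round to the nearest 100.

11,900

Apply each group's respondent rate to its population count:
  18–33: 5,200 × 72.9% = 3790.8
  34–39: 1,600 × 46.9% = 750.4
  40–42: 3,200 × 67.4% = 2156.8
  43–54: 5,800 × 57% = 3306
  55+: 4,200 × 46.3% = 1944.6
Estimated total = 11948.6 → 11,900.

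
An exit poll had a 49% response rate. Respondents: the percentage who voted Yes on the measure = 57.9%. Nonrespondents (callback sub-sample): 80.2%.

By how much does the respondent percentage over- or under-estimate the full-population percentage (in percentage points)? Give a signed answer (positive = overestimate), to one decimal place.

Nonresponse fraction = 1 − 0.49 = 0.51.
Bias = (nonresponse fraction) × (respondent percentage − nonrespondent percentage)
     = 0.51 × (57.9 − 80.2) = 0.51 × -22.3 = -11.373.

-11.4 percentage points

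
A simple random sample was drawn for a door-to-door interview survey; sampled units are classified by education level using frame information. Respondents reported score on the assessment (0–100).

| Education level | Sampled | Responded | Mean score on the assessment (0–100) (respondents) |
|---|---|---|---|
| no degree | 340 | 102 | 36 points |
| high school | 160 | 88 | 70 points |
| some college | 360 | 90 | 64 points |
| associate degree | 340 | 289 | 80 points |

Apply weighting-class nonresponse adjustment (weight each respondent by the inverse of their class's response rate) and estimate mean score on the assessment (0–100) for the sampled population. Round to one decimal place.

61.4

Class response rates: no degree 102/340 = 30%, high school 88/160 = 55%, some college 90/360 = 25%, associate degree 289/340 = 85%.
With weight = n_sampled/n_responded per class, the weighted class total is n_sampled:
  no degree: 340 × 36 = 12,240
  high school: 160 × 70 = 11,200
  some college: 360 × 64 = 23,040
  associate degree: 340 × 80 = 27,200
Adjusted estimate = 73,680 / 1,200 = 61.4 → 61.4.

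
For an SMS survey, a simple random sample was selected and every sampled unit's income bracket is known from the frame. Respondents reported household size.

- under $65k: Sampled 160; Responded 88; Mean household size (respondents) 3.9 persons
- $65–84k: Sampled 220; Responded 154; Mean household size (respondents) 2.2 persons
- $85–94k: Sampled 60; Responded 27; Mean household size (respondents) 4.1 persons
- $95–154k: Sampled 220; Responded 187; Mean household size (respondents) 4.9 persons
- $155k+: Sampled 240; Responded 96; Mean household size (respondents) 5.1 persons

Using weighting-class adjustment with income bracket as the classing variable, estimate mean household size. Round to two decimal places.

4.06

Class response rates: under $65k 88/160 = 55%, $65–84k 154/220 = 70%, $85–94k 27/60 = 45%, $95–154k 187/220 = 85%, $155k+ 96/240 = 40%.
Each respondent's weight = sampled/responded in their class; summing within a class gives n_sampled, so:
  under $65k: 160 × 3.9 = 624
  $65–84k: 220 × 2.2 = 484
  $85–94k: 60 × 4.1 = 246
  $95–154k: 220 × 4.9 = 1078
  $155k+: 240 × 5.1 = 1224
Adjusted estimate = 3656 / 900 = 4.06222 → 4.06.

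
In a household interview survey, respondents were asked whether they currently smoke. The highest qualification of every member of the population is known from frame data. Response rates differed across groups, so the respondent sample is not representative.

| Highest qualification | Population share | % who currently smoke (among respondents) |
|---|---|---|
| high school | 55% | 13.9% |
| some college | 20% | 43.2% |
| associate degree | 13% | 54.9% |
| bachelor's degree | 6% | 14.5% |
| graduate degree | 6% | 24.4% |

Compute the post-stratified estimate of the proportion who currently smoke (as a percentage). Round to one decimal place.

Each cell contributes population-share × respondent value:
  high school: 0.55 × 13.9 = 7.645
  some college: 0.2 × 43.2 = 8.64
  associate degree: 0.13 × 54.9 = 7.137
  bachelor's degree: 0.06 × 14.5 = 0.87
  graduate degree: 0.06 × 24.4 = 1.464
Post-stratified estimate = 25.756 → 25.8%.

25.8%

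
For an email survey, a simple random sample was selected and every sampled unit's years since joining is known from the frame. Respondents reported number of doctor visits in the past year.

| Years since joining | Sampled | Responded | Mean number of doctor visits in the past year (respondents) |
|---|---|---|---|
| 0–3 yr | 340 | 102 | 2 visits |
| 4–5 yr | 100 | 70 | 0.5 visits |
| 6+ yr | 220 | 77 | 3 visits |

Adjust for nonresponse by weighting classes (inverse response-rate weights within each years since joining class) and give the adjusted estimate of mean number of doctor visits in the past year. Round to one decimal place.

Class response rates: 0–3 yr 102/340 = 30%, 4–5 yr 70/100 = 70%, 6+ yr 77/220 = 35%.
Weighting each respondent by the inverse class response rate inflates each class back to its sampled size, so the class weight is n_sampled:
  0–3 yr: 340 × 2 = 680
  4–5 yr: 100 × 0.5 = 50
  6+ yr: 220 × 3 = 660
Adjusted estimate = 1390 / 660 = 2.10606 → 2.1.

2.1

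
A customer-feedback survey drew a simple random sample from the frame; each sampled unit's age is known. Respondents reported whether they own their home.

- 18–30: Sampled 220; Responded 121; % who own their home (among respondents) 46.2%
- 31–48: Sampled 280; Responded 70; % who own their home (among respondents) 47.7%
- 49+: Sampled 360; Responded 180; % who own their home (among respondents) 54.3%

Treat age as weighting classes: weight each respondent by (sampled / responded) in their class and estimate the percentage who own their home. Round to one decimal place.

Response rates by class: 18–30 121/220 = 55%, 31–48 70/280 = 25%, 49+ 180/360 = 50%.
With weight = n_sampled/n_responded per class, the weighted class total is n_sampled:
  18–30: 220 × 46.2 = 10,164
  31–48: 280 × 47.7 = 13,356
  49+: 360 × 54.3 = 19,548
Adjusted estimate = 43,068 / 860 = 50.0791 → 50.1%.

50.1%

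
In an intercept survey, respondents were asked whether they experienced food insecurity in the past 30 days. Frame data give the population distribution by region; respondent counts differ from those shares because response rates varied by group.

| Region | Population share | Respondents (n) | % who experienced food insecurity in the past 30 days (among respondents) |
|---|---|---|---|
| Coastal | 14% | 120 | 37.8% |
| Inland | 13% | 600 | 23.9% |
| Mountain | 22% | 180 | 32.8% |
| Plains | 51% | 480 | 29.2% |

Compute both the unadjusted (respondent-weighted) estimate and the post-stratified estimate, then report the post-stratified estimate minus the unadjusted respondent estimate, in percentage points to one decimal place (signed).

+2.4 percentage points

Unadjusted (pooled respondent) estimate weights by respondent counts:
  (120/1380)×37.8 + (600/1380)×23.9 + (180/1380)×32.8 + (480/1380)×29.2 = 28.113%
Post-stratified estimate weights by population shares:
  0.14×37.8 + 0.13×23.9 + 0.22×32.8 + 0.51×29.2 = 30.507%
Difference = 30.507 − 28.113 = 2.394 pp.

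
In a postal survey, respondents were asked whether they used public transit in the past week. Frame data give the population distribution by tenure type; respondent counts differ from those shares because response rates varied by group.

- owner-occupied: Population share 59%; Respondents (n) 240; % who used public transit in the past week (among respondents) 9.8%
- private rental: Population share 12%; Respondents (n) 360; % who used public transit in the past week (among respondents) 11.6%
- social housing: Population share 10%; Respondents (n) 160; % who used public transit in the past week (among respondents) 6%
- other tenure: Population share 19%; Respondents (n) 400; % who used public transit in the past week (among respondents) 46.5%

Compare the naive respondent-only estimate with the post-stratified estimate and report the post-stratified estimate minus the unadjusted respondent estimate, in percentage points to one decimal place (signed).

-5.9 percentage points

Unadjusted (pooled respondent) estimate weights by respondent counts:
  (240/1160)×9.8 + (360/1160)×11.6 + (160/1160)×6 + (400/1160)×46.5 = 22.4897%
Post-stratifying to population shares instead:
  0.59×9.8 + 0.12×11.6 + 0.1×6 + 0.19×46.5 = 16.609%
Difference = 16.609 − 22.4897 = -5.8807 pp.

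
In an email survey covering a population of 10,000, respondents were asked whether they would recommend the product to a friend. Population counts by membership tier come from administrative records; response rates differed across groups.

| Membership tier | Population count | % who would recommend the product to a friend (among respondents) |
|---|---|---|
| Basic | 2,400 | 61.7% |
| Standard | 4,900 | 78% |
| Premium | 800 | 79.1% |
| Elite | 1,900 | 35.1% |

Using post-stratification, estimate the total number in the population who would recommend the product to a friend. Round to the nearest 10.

6,600

Each cell contributes its population count × the respondent rate:
  Basic: 2,400 × 61.7% = 1480.8
  Standard: 4,900 × 78% = 3822
  Premium: 800 × 79.1% = 632.8
  Elite: 1,900 × 35.1% = 666.9
Estimated total = 6602.5 → 6,600.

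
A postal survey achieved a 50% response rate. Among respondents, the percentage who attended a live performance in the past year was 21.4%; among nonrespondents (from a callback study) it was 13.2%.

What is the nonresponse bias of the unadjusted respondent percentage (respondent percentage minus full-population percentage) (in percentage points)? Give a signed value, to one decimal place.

+4.1 percentage points

Nonresponse fraction = 1 − 0.5 = 0.5.
Bias = (nonresponse fraction) × (respondent percentage − nonrespondent percentage)
     = 0.5 × (21.4 − 13.2) = 0.5 × 8.2 = 4.1.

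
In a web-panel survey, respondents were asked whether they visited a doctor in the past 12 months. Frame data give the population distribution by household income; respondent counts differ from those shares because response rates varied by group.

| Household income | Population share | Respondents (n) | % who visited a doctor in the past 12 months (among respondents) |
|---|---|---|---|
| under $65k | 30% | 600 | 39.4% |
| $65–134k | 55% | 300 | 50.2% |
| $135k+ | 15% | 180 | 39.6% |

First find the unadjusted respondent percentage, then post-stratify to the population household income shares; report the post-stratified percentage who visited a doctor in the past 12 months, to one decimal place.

Without adjustment, the pooled respondent share is:
  (600/1080)×39.4 + (300/1080)×50.2 + (180/1080)×39.6 = 42.4333%
Post-stratifying to population shares instead:
  0.3×39.4 + 0.55×50.2 + 0.15×39.6 = 45.37%

45.4%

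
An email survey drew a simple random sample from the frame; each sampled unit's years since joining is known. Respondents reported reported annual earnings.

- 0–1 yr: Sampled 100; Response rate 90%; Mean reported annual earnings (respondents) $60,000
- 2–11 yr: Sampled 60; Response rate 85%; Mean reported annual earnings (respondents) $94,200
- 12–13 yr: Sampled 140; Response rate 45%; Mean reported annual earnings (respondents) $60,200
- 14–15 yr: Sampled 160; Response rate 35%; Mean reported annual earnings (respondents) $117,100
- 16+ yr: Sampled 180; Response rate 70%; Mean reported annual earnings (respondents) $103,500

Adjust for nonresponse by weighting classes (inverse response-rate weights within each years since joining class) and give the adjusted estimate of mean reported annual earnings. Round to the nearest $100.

$89,800

Inverse-response-rate weighting restores each class to its sampled count, so class totals weight by n_sampled:
  0–1 yr: 100 × 60,000 = 6,000,000
  2–11 yr: 60 × 94,200 = 5,652,000
  12–13 yr: 140 × 60,200 = 8,428,000
  14–15 yr: 160 × 117,100 = 18,736,000
  16+ yr: 180 × 103,500 = 18,630,000
Adjusted estimate = 57,446,000 / 640 = 89759.4 → $89,800.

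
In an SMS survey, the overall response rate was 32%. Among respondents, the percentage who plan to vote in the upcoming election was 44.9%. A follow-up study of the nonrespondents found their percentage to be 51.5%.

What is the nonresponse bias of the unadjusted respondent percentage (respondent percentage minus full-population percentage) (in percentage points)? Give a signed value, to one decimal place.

-4.5 percentage points

Nonresponse fraction = 1 − 0.32 = 0.68.
Bias = (nonresponse fraction) × (respondent percentage − nonrespondent percentage)
     = 0.68 × (44.9 − 51.5) = 0.68 × -6.6 = -4.488.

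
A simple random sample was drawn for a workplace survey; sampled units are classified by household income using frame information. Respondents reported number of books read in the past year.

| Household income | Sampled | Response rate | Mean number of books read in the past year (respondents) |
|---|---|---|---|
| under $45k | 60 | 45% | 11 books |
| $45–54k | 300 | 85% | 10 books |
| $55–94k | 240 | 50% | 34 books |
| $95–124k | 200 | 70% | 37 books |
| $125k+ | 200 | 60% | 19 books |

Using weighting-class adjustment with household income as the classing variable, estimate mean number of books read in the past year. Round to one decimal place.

23.0

Each respondent's weight = sampled/responded in their class; summing within a class gives n_sampled, so:
  under $45k: 60 × 11 = 660
  $45–54k: 300 × 10 = 3000
  $55–94k: 240 × 34 = 8160
  $95–124k: 200 × 37 = 7400
  $125k+: 200 × 19 = 3800
Adjusted estimate = 23,020 / 1,000 = 23.02 → 23.0.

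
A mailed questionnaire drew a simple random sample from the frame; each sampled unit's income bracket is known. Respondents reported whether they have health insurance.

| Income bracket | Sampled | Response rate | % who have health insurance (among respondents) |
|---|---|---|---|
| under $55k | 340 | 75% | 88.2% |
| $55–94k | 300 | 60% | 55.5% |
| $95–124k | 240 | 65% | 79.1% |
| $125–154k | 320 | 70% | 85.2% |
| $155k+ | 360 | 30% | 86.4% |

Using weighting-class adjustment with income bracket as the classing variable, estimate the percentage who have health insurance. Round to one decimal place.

79.5%

Each respondent's weight = sampled/responded in their class; summing within a class gives n_sampled, so:
  under $55k: 340 × 88.2 = 29,988
  $55–94k: 300 × 55.5 = 16,650
  $95–124k: 240 × 79.1 = 18,984
  $125–154k: 320 × 85.2 = 27,264
  $155k+: 360 × 86.4 = 31104
Adjusted estimate = 123,990 / 1,560 = 79.4808 → 79.5%.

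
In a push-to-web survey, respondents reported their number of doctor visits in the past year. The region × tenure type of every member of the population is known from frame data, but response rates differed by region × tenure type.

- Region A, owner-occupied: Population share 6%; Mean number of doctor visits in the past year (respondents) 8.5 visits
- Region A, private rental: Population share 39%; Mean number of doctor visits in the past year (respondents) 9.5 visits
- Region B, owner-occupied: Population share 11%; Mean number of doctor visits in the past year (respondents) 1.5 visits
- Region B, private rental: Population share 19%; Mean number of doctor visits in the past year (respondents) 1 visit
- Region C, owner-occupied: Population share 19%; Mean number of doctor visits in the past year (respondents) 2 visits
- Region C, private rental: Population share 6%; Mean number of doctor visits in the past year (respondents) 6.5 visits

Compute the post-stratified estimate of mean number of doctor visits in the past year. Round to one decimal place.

Each cell contributes population-share × respondent value:
  Region A, owner-occupied: 0.06 × 8.5 = 0.51
  Region A, private rental: 0.39 × 9.5 = 3.705
  Region B, owner-occupied: 0.11 × 1.5 = 0.165
  Region B, private rental: 0.19 × 1 = 0.19
  Region C, owner-occupied: 0.19 × 2 = 0.38
  Region C, private rental: 0.06 × 6.5 = 0.39
Post-stratified estimate = 5.34 → 5.3.

5.3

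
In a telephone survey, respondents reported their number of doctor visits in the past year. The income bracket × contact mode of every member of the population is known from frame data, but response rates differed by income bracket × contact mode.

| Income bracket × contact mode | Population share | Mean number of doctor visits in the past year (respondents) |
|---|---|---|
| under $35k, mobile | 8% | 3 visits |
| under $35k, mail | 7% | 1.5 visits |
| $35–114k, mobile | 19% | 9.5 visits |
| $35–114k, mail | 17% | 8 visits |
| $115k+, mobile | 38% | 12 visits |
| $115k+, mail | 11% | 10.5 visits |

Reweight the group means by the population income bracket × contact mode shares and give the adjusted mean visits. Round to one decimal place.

Post-stratification weights by population share, not respondent share:
  under $35k, mobile: 0.08 × 3 = 0.24
  under $35k, mail: 0.07 × 1.5 = 0.105
  $35–114k, mobile: 0.19 × 9.5 = 1.805
  $35–114k, mail: 0.17 × 8 = 1.36
  $115k+, mobile: 0.38 × 12 = 4.56
  $115k+, mail: 0.11 × 10.5 = 1.155
Post-stratified estimate = 9.225 → 9.2.

9.2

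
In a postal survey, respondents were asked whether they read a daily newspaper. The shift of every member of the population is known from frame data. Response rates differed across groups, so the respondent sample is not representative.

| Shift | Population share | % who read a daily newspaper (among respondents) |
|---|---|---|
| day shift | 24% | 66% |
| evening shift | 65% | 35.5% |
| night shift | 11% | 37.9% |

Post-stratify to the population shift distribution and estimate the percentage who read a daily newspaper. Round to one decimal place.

43.1%

Reweight to the known shift distribution:
  day shift: 0.24 × 66 = 15.84
  evening shift: 0.65 × 35.5 = 23.075
  night shift: 0.11 × 37.9 = 4.169
Post-stratified estimate = 43.084 → 43.1%.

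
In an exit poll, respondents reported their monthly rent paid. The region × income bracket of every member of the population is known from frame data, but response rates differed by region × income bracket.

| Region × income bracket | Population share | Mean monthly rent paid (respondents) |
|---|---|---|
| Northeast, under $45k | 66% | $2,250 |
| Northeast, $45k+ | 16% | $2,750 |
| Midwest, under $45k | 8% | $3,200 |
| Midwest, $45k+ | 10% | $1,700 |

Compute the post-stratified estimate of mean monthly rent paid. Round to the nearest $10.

Reweight to the known region × income bracket distribution:
  Northeast, under $45k: 0.66 × 2250 = 1485
  Northeast, $45k+: 0.16 × 2750 = 440
  Midwest, under $45k: 0.08 × 3200 = 256
  Midwest, $45k+: 0.1 × 1700 = 170
Post-stratified estimate = 2351 → $2,350.

$2,350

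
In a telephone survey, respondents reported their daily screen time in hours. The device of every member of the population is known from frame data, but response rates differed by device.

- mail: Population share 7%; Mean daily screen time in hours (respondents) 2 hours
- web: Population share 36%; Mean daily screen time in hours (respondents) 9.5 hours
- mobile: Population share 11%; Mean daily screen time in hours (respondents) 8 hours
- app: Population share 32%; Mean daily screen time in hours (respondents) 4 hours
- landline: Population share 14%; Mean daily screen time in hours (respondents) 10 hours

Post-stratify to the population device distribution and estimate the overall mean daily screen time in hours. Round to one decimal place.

7.1

Post-stratification weights by population share, not respondent share:
  mail: 0.07 × 2 = 0.14
  web: 0.36 × 9.5 = 3.42
  mobile: 0.11 × 8 = 0.88
  app: 0.32 × 4 = 1.28
  landline: 0.14 × 10 = 1.4
Post-stratified estimate = 7.12 → 7.1.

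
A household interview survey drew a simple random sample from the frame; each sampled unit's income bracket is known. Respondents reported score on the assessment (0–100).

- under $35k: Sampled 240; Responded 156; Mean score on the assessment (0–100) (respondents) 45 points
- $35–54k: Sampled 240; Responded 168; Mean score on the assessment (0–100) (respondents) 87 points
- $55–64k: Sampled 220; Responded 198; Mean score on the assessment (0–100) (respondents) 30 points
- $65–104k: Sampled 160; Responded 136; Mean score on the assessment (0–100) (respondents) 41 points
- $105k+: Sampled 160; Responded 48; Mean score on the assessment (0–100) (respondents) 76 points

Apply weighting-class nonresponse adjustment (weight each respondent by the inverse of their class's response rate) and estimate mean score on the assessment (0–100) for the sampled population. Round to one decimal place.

55.9

Class response rates: under $35k 156/240 = 65%, $35–54k 168/240 = 70%, $55–64k 198/220 = 90%, $65–104k 136/160 = 85%, $105k+ 48/160 = 30%.
Each respondent's weight = sampled/responded in their class; summing within a class gives n_sampled, so:
  under $35k: 240 × 45 = 10,800
  $35–54k: 240 × 87 = 20,880
  $55–64k: 220 × 30 = 6600
  $65–104k: 160 × 41 = 6560
  $105k+: 160 × 76 = 12,160
Adjusted estimate = 57,000 / 1,020 = 55.8824 → 55.9.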